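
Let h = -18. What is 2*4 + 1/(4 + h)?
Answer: 111/14 ≈ 7.9286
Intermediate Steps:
2*4 + 1/(4 + h) = 2*4 + 1/(4 - 18) = 8 + 1/(-14) = 8 - 1/14 = 111/14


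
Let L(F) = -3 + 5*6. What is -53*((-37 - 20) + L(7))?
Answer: 1590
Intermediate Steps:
L(F) = 27 (L(F) = -3 + 30 = 27)
-53*((-37 - 20) + L(7)) = -53*((-37 - 20) + 27) = -53*(-57 + 27) = -53*(-30) = 1590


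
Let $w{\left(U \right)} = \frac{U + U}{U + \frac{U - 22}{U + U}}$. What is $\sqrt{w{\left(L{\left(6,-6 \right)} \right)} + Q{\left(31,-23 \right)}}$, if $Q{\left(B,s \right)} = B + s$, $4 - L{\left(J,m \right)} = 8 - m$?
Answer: $\frac{\sqrt{4578}}{21} \approx 3.2219$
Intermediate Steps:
$L{\left(J,m \right)} = -4 + m$ ($L{\left(J,m \right)} = 4 - \left(8 - m\right) = 4 + \left(-8 + m\right) = -4 + m$)
$w{\left(U \right)} = \frac{2 U}{U + \frac{-22 + U}{2 U}}$
$\sqrt{w{\left(L{\left(6,-6 \right)} \right)} + Q{\left(31,-23 \right)}} = \sqrt{\frac{4 \left(-4 - 6\right)^{2}}{-22 - 10 + 2 \left(-4 - 6\right)^{2}} + \left(31 - 23\right)} = \sqrt{\frac{4 \left(-10\right)^{2}}{-22 - 10 + 2 \left(-10\right)^{2}} + 8} = \sqrt{4 \cdot 100 \frac{1}{-22 - 10 + 2 \cdot 100} + 8} = \sqrt{4 \cdot 100 \frac{1}{-22 - 10 + 200} + 8} = \sqrt{4 \cdot 100 \cdot \frac{1}{168} + 8} = \sqrt{\frac{50}{21} + 8} = \sqrt{\frac{218}{21}} = \frac{\sqrt{4578}}{21}$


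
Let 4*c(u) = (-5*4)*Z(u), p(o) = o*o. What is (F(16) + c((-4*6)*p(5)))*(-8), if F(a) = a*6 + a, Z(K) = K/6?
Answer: -4896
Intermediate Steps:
p(o) = o²
Z(K) = K/6 (Z(K) = K*(⅙) = K/6)
F(a) = 7*a (F(a) = 6*a + a = 7*a)
c(u) = -5*u/6 (c(u) = ((-5*4)*(u/6))/4 = (-10*u/3)/4 = -5*u/6)
(F(16) + c((-4*6)*p(5)))*(-8) = (7*16 - 5*(-4*6)*5²/6)*(-8) = (112 - (-20)*25)*(-8) = (112 - ⅚*(-600))*(-8) = (112 + 500)*(-8) = 612*(-8) = -4896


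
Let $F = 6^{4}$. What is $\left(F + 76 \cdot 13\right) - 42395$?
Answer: $-40111$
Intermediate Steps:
$F = 1296$
$\left(F + 76 \cdot 13\right) - 42395 = \left(1296 + 76 \cdot 13\right) - 42395 = \left(1296 + 988\right) - 42395 = 2284 - 42395 = -40111$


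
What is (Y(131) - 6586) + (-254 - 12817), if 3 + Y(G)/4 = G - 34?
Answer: -19281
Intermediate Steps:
Y(G) = -148 + 4*G (Y(G) = -12 + 4*(G - 34) = -12 + 4*(-34 + G) = -12 + (-136 + 4*G) = -148 + 4*G)
(Y(131) - 6586) + (-254 - 12817) = ((-148 + 4*131) - 6586) + (-254 - 12817) = ((-148 + 524) - 6586) - 13071 = (376 - 6586) - 13071 = -6210 - 13071 = -19281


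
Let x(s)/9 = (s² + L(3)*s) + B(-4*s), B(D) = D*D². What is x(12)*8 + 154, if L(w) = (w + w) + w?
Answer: -7944326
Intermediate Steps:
B(D) = D³
L(w) = 3*w (L(w) = 2*w + w = 3*w)
x(s) = -576*s³ + 9*s² + 81*s (x(s) = 9*((s² + (3*3)*s) + (-4*s)³) = 9*((s² + 9*s) - 64*s³) = 9*(s² - 64*s³ + 9*s) = -576*s³ + 9*s² + 81*s)
x(12)*8 + 154 = (9*12*(9 + 12 - 64*12²))*8 + 154 = (9*12*(9 + 12 - 64*144))*8 + 154 = (9*12*(9 + 12 - 9216))*8 + 154 = (9*12*(-9195))*8 + 154 = -993060*8 + 154 = -7944480 + 154 = -7944326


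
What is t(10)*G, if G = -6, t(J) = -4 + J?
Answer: -36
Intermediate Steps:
t(10)*G = (-4 + 10)*(-6) = 6*(-6) = -36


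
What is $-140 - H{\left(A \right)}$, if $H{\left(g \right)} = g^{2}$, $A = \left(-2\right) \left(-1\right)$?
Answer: $-144$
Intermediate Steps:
$A = 2$
$-140 - H{\left(A \right)} = -140 - 2^{2} = -140 - 4 = -144$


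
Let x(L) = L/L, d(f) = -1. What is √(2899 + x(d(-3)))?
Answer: 10*√29 ≈ 53.852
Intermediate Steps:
x(L) = 1
√(2899 + x(d(-3))) = √(2899 + 1) = √2900 = 10*√29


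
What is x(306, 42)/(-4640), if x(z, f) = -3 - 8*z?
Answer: 2451/4640 ≈ 0.52823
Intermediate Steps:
x(306, 42)/(-4640) = (-3 - 8*306)/(-4640) = (-3 - 2448)*(-1/4640) = -2451*(-1/4640) = 2451/4640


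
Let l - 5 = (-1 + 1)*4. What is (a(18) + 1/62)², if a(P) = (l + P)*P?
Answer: 658897561/3844 ≈ 1.7141e+5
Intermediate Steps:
l = 5 (l = 5 + (-1 + 1)*4 = 5 + 0*4 = 5 + 0 = 5)
a(P) = P*(5 + P) (a(P) = (5 + P)*P = P*(5 + P))
(a(18) + 1/62)² = (18*(5 + 18) + 1/62)² = (18*23 + 1/62)² = (414 + 1/62)² = (25669/62)² = 658897561/3844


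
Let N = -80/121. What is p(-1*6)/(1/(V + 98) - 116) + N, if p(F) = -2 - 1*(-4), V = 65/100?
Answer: -9392653/13845304 ≈ -0.67840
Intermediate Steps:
V = 13/20 (V = 65*(1/100) = 13/20 ≈ 0.65000)
N = -80/121 (N = -80*1/121 = -80/121 ≈ -0.66116)
p(F) = 2 (p(F) = -2 + 4 = 2)
p(-1*6)/(1/(V + 98) - 116) + N = 2/(1/(13/20 + 98) - 116) - 80/121 = 2/(1/(1973/20) - 116) - 80/121 = 2/(20/1973 - 116) - 80/121 = 2/(-228848/1973) - 80/121 = -1973/228848*2 - 80/121 = -1973/114424 - 80/121 = -9392653/13845304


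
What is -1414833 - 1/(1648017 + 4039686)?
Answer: -8047149898600/5687703 ≈ -1.4148e+6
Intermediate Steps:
-1414833 - 1/(1648017 + 4039686) = -1414833 - 1/5687703 = -8047149898600/5687703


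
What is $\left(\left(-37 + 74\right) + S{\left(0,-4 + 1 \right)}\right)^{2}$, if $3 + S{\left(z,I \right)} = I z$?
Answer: $1156$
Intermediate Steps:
$S{\left(z,I \right)} = -3 + I z$
$\left(\left(-37 + 74\right) + S{\left(0,-4 + 1 \right)}\right)^{2} = \left(\left(-37 + 74\right) - \left(3 - \left(-4 + 1\right) 0\right)\right)^{2} = \left(37 - 3\right)^{2} = 34^{2} = 1156$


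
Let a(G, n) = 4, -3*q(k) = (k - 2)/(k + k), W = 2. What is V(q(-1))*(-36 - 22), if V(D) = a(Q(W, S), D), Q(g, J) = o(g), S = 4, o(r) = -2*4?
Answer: -232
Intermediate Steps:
o(r) = -8
q(k) = -(-2 + k)/(6*k) (q(k) = -(k - 2)/(3*(k + k)) = -(-2 + k)/(3*(2*k)) = -(-2 + k)*1/(2*k)/3 = -(-2 + k)/(6*k))
Q(g, J) = -8
V(D) = 4
V(q(-1))*(-36 - 22) = 4*(-36 - 22) = 4*(-58) = -232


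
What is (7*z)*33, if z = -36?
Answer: -8316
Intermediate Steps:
(7*z)*33 = (7*(-36))*33 = -252*33 = -8316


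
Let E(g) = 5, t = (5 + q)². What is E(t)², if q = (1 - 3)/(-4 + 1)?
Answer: 25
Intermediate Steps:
q = ⅔ (q = -2/(-3) = -2*(-⅓) = ⅔ ≈ 0.66667)
t = 289/9 (t = (5 + ⅔)² = (17/3)² = 289/9 ≈ 32.111)
E(t)² = 5² = 25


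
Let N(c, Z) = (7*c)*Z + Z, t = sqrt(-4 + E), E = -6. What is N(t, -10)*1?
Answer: -10 - 70*I*sqrt(10) ≈ -10.0 - 221.36*I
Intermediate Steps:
t = I*sqrt(10) (t = sqrt(-4 - 6) = sqrt(-10) = I*sqrt(10) ≈ 3.1623*I)
N(c, Z) = Z + 7*Z*c (N(c, Z) = 7*Z*c + Z = Z + 7*Z*c)
N(t, -10)*1 = -10*(1 + 7*(I*sqrt(10)))*1 = -10*(1 + 7*I*sqrt(10))*1 = (-10 - 70*I*sqrt(10))*1 = -10 - 70*I*sqrt(10)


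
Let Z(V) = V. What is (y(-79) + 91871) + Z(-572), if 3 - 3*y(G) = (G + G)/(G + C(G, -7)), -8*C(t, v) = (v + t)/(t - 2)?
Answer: 2340823636/25639 ≈ 91299.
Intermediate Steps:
C(t, v) = -(t + v)/(8*(-2 + t)) (C(t, v) = -(v + t)/(8*(t - 2)) = -(t + v)/(8*(-2 + t)))
y(G) = 1 - 2*G/(3*(G + (7 - G)/(8*(-2 + G)))) (y(G) = 1 - (G + G)/(3*(G + (-G - 1*(-7))/(8*(-2 + G)))) = 1 - 2*G/(3*(G + (-G + 7)/(8*(-2 + G)))) = 1 - 2*G/(3*(G + (7 - G)/(8*(-2 + G)))))
(y(-79) + 91871) + Z(-572) = ((21 - 19*(-79) + 8*(-79)**2)/(3*(7 - 17*(-79) + 8*(-79)**2)) + 91871) - 572 = ((21 + 1501 + 8*6241)/(3*(7 + 1343 + 8*6241)) + 91871) - 572 = ((21 + 1501 + 49928)/(3*(7 + 1343 + 49928)) + 91871) - 572 = ((1/3)*51450/51278 + 91871) - 572 = ((1/3)*(1/51278)*51450 + 91871) - 572 = (8575/25639 + 91871) - 572 = 2355489144/25639 - 572 = 2340823636/25639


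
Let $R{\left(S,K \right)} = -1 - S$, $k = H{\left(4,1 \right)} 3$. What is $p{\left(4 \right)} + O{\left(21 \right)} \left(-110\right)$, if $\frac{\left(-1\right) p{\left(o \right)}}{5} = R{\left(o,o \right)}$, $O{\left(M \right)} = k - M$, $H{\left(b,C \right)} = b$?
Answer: $1015$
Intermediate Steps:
$k = 12$ ($k = 4 \cdot 3 = 12$)
$O{\left(M \right)} = 12 - M$
$p{\left(o \right)} = 5 + 5 o$ ($p{\left(o \right)} = - 5 \left(-1 - o\right) = 5 + 5 o$)
$p{\left(4 \right)} + O{\left(21 \right)} \left(-110\right) = \left(5 + 5 \cdot 4\right) + \left(12 - 21\right) \left(-110\right) = \left(5 + 20\right) + \left(12 - 21\right) \left(-110\right) = 25 - -990 = 25 + 990 = 1015$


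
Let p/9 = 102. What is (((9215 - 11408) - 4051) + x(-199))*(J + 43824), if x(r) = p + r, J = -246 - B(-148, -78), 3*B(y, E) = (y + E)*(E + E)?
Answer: -175838650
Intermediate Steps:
B(y, E) = 2*E*(E + y)/3 (B(y, E) = ((y + E)*(E + E))/3 = ((E + y)*(2*E))/3 = (2*E*(E + y))/3 = 2*E*(E + y)/3)
p = 918 (p = 9*102 = 918)
J = -11998 (J = -246 - 2*(-78)*(-78 - 148)/3 = -246 - 2*(-78)*(-226)/3 = -246 - 1*11752 = -246 - 11752 = -11998)
x(r) = 918 + r
(((9215 - 11408) - 4051) + x(-199))*(J + 43824) = (((9215 - 11408) - 4051) + (918 - 199))*(-11998 + 43824) = ((-2193 - 4051) + 719)*31826 = (-6244 + 719)*31826 = -5525*31826 = -175838650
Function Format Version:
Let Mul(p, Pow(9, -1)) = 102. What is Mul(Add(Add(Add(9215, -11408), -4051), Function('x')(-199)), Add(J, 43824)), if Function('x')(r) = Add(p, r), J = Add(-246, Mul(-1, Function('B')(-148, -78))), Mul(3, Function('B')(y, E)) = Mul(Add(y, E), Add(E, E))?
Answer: -175838650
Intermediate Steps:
Function('B')(y, E) = Mul(Rational(2, 3), E, Add(E, y)) (Function('B')(y, E) = Mul(Rational(1, 3), Mul(Add(y, E), Add(E, E))) = Mul(Rational(1, 3), Mul(Add(E, y), Mul(2, E))) = Mul(Rational(1, 3), Mul(2, E, Add(E, y))) = Mul(Rational(2, 3), E, Add(E, y)))
p = 918 (p = Mul(9, 102) = 918)
J = -11998 (J = Add(-246, Mul(-1, Mul(Rational(2, 3), -78, Add(-78, -148)))) = Add(-246, Mul(-1, Mul(Rational(2, 3), -78, -226))) = Add(-246, Mul(-1, 11752)) = Add(-246, -11752) = -11998)
Function('x')(r) = Add(918, r)
Mul(Add(Add(Add(9215, -11408), -4051), Function('x')(-199)), Add(J, 43824)) = Mul(Add(Add(Add(9215, -11408), -4051), Add(918, -199)), Add(-11998, 43824)) = Mul(Add(Add(-2193, -4051), 719), 31826) = Mul(Add(-6244, 719), 31826) = Mul(-5525, 31826) = -175838650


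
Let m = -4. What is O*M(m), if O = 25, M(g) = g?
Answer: -100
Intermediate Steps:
O*M(m) = 25*(-4) = -100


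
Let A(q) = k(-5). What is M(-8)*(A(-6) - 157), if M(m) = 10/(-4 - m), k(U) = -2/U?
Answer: -783/2 ≈ -391.50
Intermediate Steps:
A(q) = ⅖ (A(q) = -2/(-5) = -2*(-⅕) = ⅖)
M(-8)*(A(-6) - 157) = (-10/(4 - 8))*(⅖ - 157) = -10/(-4)*(-783/5) = -10*(-¼)*(-783/5) = (5/2)*(-783/5) = -783/2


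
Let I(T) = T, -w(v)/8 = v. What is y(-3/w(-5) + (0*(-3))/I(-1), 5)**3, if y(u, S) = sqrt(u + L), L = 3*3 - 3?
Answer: 237*sqrt(2370)/800 ≈ 14.422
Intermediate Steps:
L = 6 (L = 9 - 3 = 6)
w(v) = -8*v
y(u, S) = sqrt(6 + u) (y(u, S) = sqrt(u + 6) = sqrt(6 + u))
y(-3/w(-5) + (0*(-3))/I(-1), 5)**3 = (sqrt(6 + (-3/((-8*(-5))) + (0*(-3))/(-1))))**3 = (sqrt(6 + (-3/40 + 0*(-1))))**3 = (sqrt(6 + (-3*1/40 + 0)))**3 = (sqrt(6 + (-3/40 + 0)))**3 = (sqrt(6 - 3/40))**3 = (sqrt(237/40))**3 = (sqrt(2370)/20)**3 = 237*sqrt(2370)/800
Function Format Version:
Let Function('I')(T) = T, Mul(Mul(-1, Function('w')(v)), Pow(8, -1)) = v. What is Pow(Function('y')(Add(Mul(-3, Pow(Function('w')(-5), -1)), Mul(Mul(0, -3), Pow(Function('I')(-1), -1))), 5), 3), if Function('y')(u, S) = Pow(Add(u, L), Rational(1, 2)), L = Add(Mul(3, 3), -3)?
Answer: Mul(Rational(237, 800), Pow(2370, Rational(1, 2))) ≈ 14.422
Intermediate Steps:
L = 6 (L = Add(9, -3) = 6)
Function('w')(v) = Mul(-8, v)
Function('y')(u, S) = Pow(Add(6, u), Rational(1, 2)) (Function('y')(u, S) = Pow(Add(u, 6), Rational(1, 2)) = Pow(Add(6, u), Rational(1, 2)))
Pow(Function('y')(Add(Mul(-3, Pow(Function('w')(-5), -1)), Mul(Mul(0, -3), Pow(Function('I')(-1), -1))), 5), 3) = Pow(Pow(Add(6, Add(Mul(-3, Pow(Mul(-8, -5), -1)), Mul(Mul(0, -3), Pow(-1, -1)))), Rational(1, 2)), 3) = Pow(Pow(Add(6, Add(Mul(-3, Pow(40, -1)), Mul(0, -1))), Rational(1, 2)), 3) = Pow(Pow(Add(6, Add(Mul(-3, Rational(1, 40)), 0)), Rational(1, 2)), 3) = Pow(Pow(Add(6, Add(Rational(-3, 40), 0)), Rational(1, 2)), 3) = Pow(Pow(Add(6, Rational(-3, 40)), Rational(1, 2)), 3) = Pow(Pow(Rational(237, 40), Rational(1, 2)), 3) = Pow(Mul(Rational(1, 20), Pow(2370, Rational(1, 2))), 3) = Mul(Rational(237, 800), Pow(2370, Rational(1, 2)))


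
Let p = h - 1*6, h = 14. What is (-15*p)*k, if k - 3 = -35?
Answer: 3840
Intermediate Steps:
k = -32 (k = 3 - 35 = -32)
p = 8 (p = 14 - 1*6 = 14 - 6 = 8)
(-15*p)*k = -15*8*(-32) = -120*(-32) = 3840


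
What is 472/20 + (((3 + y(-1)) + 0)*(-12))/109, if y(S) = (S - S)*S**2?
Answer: 12682/545 ≈ 23.270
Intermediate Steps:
y(S) = 0 (y(S) = 0*S**2 = 0)
472/20 + (((3 + y(-1)) + 0)*(-12))/109 = 472/20 + (((3 + 0) + 0)*(-12))/109 = 472*(1/20) + ((3 + 0)*(-12))*(1/109) = 118/5 + (3*(-12))*(1/109) = 118/5 - 36*1/109 = 118/5 - 36/109 = 12682/545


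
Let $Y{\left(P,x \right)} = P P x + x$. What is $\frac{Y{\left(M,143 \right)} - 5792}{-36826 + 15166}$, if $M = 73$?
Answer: $- \frac{378199}{10830} \approx -34.921$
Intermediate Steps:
$Y{\left(P,x \right)} = x + x P^{2}$ ($Y{\left(P,x \right)} = P^{2} x + x = x P^{2} + x = x + x P^{2}$)
$\frac{Y{\left(M,143 \right)} - 5792}{-36826 + 15166} = \frac{143 \left(1 + 73^{2}\right) - 5792}{-36826 + 15166} = \frac{143 \left(1 + 5329\right) - 5792}{-21660} = \left(143 \cdot 5330 - 5792\right) \left(- \frac{1}{21660}\right) = \left(762190 - 5792\right) \left(- \frac{1}{21660}\right) = 756398 \left(- \frac{1}{21660}\right) = - \frac{378199}{10830}$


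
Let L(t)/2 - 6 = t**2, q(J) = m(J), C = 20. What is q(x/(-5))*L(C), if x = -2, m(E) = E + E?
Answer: 3248/5 ≈ 649.60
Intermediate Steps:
m(E) = 2*E
q(J) = 2*J
L(t) = 12 + 2*t**2
q(x/(-5))*L(C) = (2*(-2/(-5)))*(12 + 2*20**2) = (2*(-2*(-1/5)))*(12 + 2*400) = (2*(2/5))*(12 + 800) = (4/5)*812 = 3248/5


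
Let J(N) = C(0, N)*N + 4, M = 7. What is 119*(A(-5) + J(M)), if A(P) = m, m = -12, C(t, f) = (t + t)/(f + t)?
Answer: -952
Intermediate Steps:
C(t, f) = 2*t/(f + t) (C(t, f) = (2*t)/(f + t) = 2*t/(f + t))
J(N) = 4 (J(N) = (2*0/(N + 0))*N + 4 = (2*0/N)*N + 4 = 0*N + 4 = 0 + 4 = 4)
A(P) = -12
119*(A(-5) + J(M)) = 119*(-12 + 4) = 119*(-8) = -952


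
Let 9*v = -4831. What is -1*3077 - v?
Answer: -22862/9 ≈ -2540.2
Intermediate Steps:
v = -4831/9 (v = (⅑)*(-4831) = -4831/9 ≈ -536.78)
-1*3077 - v = -1*3077 - 1*(-4831/9) = -3077 + 4831/9 = -22862/9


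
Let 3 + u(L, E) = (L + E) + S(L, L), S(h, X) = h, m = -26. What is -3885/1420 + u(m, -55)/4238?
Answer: -1662083/601796 ≈ -2.7619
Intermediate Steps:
u(L, E) = -3 + E + 2*L (u(L, E) = -3 + ((L + E) + L) = -3 + ((E + L) + L) = -3 + (E + 2*L) = -3 + E + 2*L)
-3885/1420 + u(m, -55)/4238 = -3885/1420 + (-3 - 55 + 2*(-26))/4238 = -3885*1/1420 + (-3 - 55 - 52)*(1/4238) = -777/284 - 110*1/4238 = -777/284 - 55/2119 = -1662083/601796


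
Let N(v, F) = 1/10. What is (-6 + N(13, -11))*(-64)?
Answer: 1888/5 ≈ 377.60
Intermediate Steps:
N(v, F) = ⅒
(-6 + N(13, -11))*(-64) = (-6 + ⅒)*(-64) = -59/10*(-64) = 1888/5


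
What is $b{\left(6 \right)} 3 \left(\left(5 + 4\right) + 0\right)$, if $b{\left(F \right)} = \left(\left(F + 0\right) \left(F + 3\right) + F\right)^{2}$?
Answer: $97200$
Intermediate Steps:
$b{\left(F \right)} = \left(F + F \left(3 + F\right)\right)^{2}$ ($b{\left(F \right)} = \left(F \left(3 + F\right) + F\right)^{2} = \left(F + F \left(3 + F\right)\right)^{2}$)
$b{\left(6 \right)} 3 \left(\left(5 + 4\right) + 0\right) = 6^{2} \left(4 + 6\right)^{2} \cdot 3 \left(\left(5 + 4\right) + 0\right) = 36 \cdot 10^{2} \cdot 3 \left(9 + 0\right) = 36 \cdot 100 \cdot 3 \cdot 9 = 3600 \cdot 27 = 97200$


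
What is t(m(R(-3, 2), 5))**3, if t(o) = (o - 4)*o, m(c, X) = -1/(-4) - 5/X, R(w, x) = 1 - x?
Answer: 185193/4096 ≈ 45.213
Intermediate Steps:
m(c, X) = 1/4 - 5/X (m(c, X) = -1*(-1/4) - 5/X = 1/4 - 5/X)
t(o) = o*(-4 + o) (t(o) = (-4 + o)*o = o*(-4 + o))
t(m(R(-3, 2), 5))**3 = (((1/4)*(-20 + 5)/5)*(-4 + (1/4)*(-20 + 5)/5))**3 = (((1/4)*(1/5)*(-15))*(-4 + (1/4)*(1/5)*(-15)))**3 = (-3*(-4 - 3/4)/4)**3 = (-3/4*(-19/4))**3 = (57/16)**3 = 185193/4096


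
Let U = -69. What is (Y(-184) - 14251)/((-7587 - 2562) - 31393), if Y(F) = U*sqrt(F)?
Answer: 14251/41542 + 69*I*sqrt(46)/20771 ≈ 0.34305 + 0.02253*I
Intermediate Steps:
Y(F) = -69*sqrt(F)
(Y(-184) - 14251)/((-7587 - 2562) - 31393) = (-138*I*sqrt(46) - 14251)/((-7587 - 2562) - 31393) = (-138*I*sqrt(46) - 14251)/(-10149 - 31393) = (-138*I*sqrt(46) - 14251)/(-41542) = (-14251 - 138*I*sqrt(46))*(-1/41542) = 14251/41542 + 69*I*sqrt(46)/20771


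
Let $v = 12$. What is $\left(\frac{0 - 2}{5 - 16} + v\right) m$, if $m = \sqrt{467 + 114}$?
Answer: $\frac{134 \sqrt{581}}{11} \approx 293.63$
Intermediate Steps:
$m = \sqrt{581} \approx 24.104$
$\left(\frac{0 - 2}{5 - 16} + v\right) m = \left(\frac{0 - 2}{5 - 16} + 12\right) \sqrt{581} = \left(- \frac{2}{-11} + 12\right) \sqrt{581} = \left(\left(-2\right) \left(- \frac{1}{11}\right) + 12\right) \sqrt{581} = \left(\frac{2}{11} + 12\right) \sqrt{581} = \frac{134 \sqrt{581}}{11}$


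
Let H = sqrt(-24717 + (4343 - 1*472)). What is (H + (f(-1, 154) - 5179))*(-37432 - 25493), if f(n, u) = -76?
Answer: 330670875 - 62925*I*sqrt(20846) ≈ 3.3067e+8 - 9.0852e+6*I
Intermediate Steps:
H = I*sqrt(20846) (H = sqrt(-24717 + (4343 - 472)) = sqrt(-24717 + 3871) = sqrt(-20846) = I*sqrt(20846) ≈ 144.38*I)
(H + (f(-1, 154) - 5179))*(-37432 - 25493) = (I*sqrt(20846) + (-76 - 5179))*(-37432 - 25493) = (I*sqrt(20846) - 5255)*(-62925) = (-5255 + I*sqrt(20846))*(-62925) = 330670875 - 62925*I*sqrt(20846)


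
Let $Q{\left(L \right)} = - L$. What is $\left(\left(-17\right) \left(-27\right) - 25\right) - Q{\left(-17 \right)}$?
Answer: $417$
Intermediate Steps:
$\left(\left(-17\right) \left(-27\right) - 25\right) - Q{\left(-17 \right)} = \left(\left(-17\right) \left(-27\right) - 25\right) - \left(-1\right) \left(-17\right) = \left(459 - 25\right) - 17 = 434 - 17 = 417$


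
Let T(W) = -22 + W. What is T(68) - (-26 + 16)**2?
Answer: -54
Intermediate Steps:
T(68) - (-26 + 16)**2 = (-22 + 68) - (-26 + 16)**2 = 46 - 1*(-10)**2 = 46 - 1*100 = 46 - 100 = -54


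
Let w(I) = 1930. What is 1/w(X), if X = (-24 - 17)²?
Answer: 1/1930 ≈ 0.00051813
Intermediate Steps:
X = 1681 (X = (-41)² = 1681)
1/w(X) = 1/1930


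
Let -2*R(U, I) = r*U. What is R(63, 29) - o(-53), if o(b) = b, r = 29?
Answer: -1721/2 ≈ -860.50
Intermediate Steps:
R(U, I) = -29*U/2
R(63, 29) - o(-53) = -29/2*63 - 1*(-53) = -1827/2 + 53 = -1721/2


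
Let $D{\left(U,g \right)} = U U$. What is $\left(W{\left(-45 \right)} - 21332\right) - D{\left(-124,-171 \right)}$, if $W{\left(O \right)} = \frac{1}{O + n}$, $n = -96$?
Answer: $- \frac{5175829}{141} \approx -36708.0$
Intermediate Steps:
$W{\left(O \right)} = \frac{1}{-96 + O}$ ($W{\left(O \right)} = \frac{1}{O - 96} = \frac{1}{-96 + O}$)
$D{\left(U,g \right)} = U^{2}$
$\left(W{\left(-45 \right)} - 21332\right) - D{\left(-124,-171 \right)} = \left(\frac{1}{-96 - 45} - 21332\right) - \left(-124\right)^{2} = \left(\frac{1}{-141} - 21332\right) - 15376 = \left(- \frac{1}{141} - 21332\right) - 15376 = - \frac{3007813}{141} - 15376 = - \frac{5175829}{141}$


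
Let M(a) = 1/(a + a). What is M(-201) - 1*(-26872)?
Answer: 10802543/402 ≈ 26872.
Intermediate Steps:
M(a) = 1/(2*a)
M(-201) - 1*(-26872) = (½)/(-201) - 1*(-26872) = (½)*(-1/201) + 26872 = -1/402 + 26872 = 10802543/402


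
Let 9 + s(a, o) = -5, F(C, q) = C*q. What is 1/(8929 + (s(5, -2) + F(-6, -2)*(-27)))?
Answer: 1/8591 ≈ 0.00011640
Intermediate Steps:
s(a, o) = -14 (s(a, o) = -9 - 5 = -14)
1/(8929 + (s(5, -2) + F(-6, -2)*(-27))) = 1/(8929 + (-14 - 6*(-2)*(-27))) = 1/(8929 + (-14 + 12*(-27))) = 1/(8929 + (-14 - 324)) = 1/(8929 - 338) = 1/8591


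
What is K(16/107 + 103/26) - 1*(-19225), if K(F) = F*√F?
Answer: 19225 + 11437*√31817734/7739524 ≈ 19233.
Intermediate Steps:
K(F) = F^(3/2)
K(16/107 + 103/26) - 1*(-19225) = (16/107 + 103/26)^(3/2) - 1*(-19225) = (16*(1/107) + 103*(1/26))^(3/2) + 19225 = (16/107 + 103/26)^(3/2) + 19225 = (11437/2782)^(3/2) + 19225 = 11437*√31817734/7739524 + 19225 = 19225 + 11437*√31817734/7739524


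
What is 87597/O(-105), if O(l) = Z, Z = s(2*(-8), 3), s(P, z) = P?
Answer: -87597/16 ≈ -5474.8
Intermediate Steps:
Z = -16 (Z = 2*(-8) = -16)
O(l) = -16
87597/O(-105) = 87597/(-16) = 87597*(-1/16) = -87597/16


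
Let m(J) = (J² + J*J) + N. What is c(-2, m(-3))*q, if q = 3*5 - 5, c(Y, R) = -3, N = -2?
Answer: -30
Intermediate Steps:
m(J) = -2 + 2*J² (m(J) = (J² + J*J) - 2 = (J² + J²) - 2 = 2*J² - 2 = -2 + 2*J²)
q = 10 (q = 15 - 5 = 10)
c(-2, m(-3))*q = -3*10 = -30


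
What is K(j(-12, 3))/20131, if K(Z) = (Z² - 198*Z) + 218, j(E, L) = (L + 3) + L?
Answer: -1483/20131 ≈ -0.073668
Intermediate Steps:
j(E, L) = 3 + 2*L (j(E, L) = (3 + L) + L = 3 + 2*L)
K(Z) = 218 + Z² - 198*Z
K(j(-12, 3))/20131 = (218 + (3 + 2*3)² - 198*(3 + 2*3))/20131 = (218 + (3 + 6)² - 198*(3 + 6))*(1/20131) = (218 + 9² - 198*9)*(1/20131) = (218 + 81 - 1782)*(1/20131) = -1483*1/20131 = -1483/20131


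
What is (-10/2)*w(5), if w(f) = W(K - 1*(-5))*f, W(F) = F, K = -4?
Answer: -25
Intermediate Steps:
w(f) = f (w(f) = (-4 - 1*(-5))*f = (-4 + 5)*f = 1*f = f)
(-10/2)*w(5) = -10/2*5 = -10*½*5 = -5*5 = -25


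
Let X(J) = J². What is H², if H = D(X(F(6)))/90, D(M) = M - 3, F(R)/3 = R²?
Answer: 15108769/900 ≈ 16788.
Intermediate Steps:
F(R) = 3*R²
D(M) = -3 + M
H = 3887/30 (H = (-3 + (3*6²)²)/90 = (-3 + (3*36)²)*(1/90) = (-3 + 108²)*(1/90) = (-3 + 11664)*(1/90) = 11661*(1/90) = 3887/30 ≈ 129.57)
H² = (3887/30)² = 15108769/900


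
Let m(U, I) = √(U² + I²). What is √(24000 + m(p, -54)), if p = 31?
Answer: √(24000 + √3877) ≈ 155.12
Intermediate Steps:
m(U, I) = √(I² + U²)
√(24000 + m(p, -54)) = √(24000 + √((-54)² + 31²)) = √(24000 + √(2916 + 961)) = √(24000 + √3877)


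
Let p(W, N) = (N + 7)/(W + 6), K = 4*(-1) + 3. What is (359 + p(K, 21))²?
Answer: 3323329/25 ≈ 1.3293e+5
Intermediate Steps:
K = -1 (K = -4 + 3 = -1)
p(W, N) = (7 + N)/(6 + W)
(359 + p(K, 21))² = (359 + (7 + 21)/(6 - 1))² = (359 + 28/5)² = (1823/5)² = 3323329/25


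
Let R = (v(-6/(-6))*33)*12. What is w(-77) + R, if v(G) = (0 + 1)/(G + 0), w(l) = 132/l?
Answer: 2760/7 ≈ 394.29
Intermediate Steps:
v(G) = 1/G
R = 396 (R = (33/(-6/(-6)))*12 = (33/(-6*(-⅙)))*12 = (33/1)*12 = (1*33)*12 = 33*12 = 396)
w(-77) + R = 132/(-77) + 396 = 132*(-1/77) + 396 = -12/7 + 396 = 2760/7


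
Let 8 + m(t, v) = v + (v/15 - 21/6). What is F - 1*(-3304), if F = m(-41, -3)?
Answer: 32893/10 ≈ 3289.3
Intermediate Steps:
m(t, v) = -23/2 + 16*v/15 (m(t, v) = -8 + (v + (v/15 - 21/6)) = -8 + (v + (v*(1/15) - 21*1/6)) = -8 + (v + (v/15 - 7/2)) = -8 + (v + (-7/2 + v/15)) = -8 + (-7/2 + 16*v/15) = -23/2 + 16*v/15)
F = -147/10 (F = -23/2 + (16/15)*(-3) = -23/2 - 16/5 = -147/10 ≈ -14.700)
F - 1*(-3304) = -147/10 - 1*(-3304) = -147/10 + 3304 = 32893/10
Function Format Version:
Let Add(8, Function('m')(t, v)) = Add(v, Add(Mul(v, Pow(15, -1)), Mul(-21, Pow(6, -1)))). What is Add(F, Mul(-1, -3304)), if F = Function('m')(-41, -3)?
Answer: Rational(32893, 10) ≈ 3289.3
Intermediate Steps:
Function('m')(t, v) = Add(Rational(-23, 2), Mul(Rational(16, 15), v)) (Function('m')(t, v) = Add(-8, Add(v, Add(Mul(v, Pow(15, -1)), Mul(-21, Pow(6, -1))))) = Add(-8, Add(v, Add(Mul(v, Rational(1, 15)), Mul(-21, Rational(1, 6))))) = Add(-8, Add(v, Add(Mul(Rational(1, 15), v), Rational(-7, 2)))) = Add(-8, Add(v, Add(Rational(-7, 2), Mul(Rational(1, 15), v)))) = Add(-8, Add(Rational(-7, 2), Mul(Rational(16, 15), v))) = Add(Rational(-23, 2), Mul(Rational(16, 15), v)))
F = Rational(-147, 10) (F = Add(Rational(-23, 2), Mul(Rational(16, 15), -3)) = Add(Rational(-23, 2), Rational(-16, 5)) = Rational(-147, 10) ≈ -14.700)
Add(F, Mul(-1, -3304)) = Add(Rational(-147, 10), Mul(-1, -3304)) = Add(Rational(-147, 10), 3304) = Rational(32893, 10)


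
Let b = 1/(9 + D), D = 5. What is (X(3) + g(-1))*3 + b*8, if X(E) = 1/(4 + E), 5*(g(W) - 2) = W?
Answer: 32/5 ≈ 6.4000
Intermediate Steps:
g(W) = 2 + W/5
b = 1/14 (b = 1/(9 + 5) = 1/14 ≈ 0.071429)
(X(3) + g(-1))*3 + b*8 = (1/(4 + 3) + (2 + (1/5)*(-1)))*3 + (1/14)*8 = (1/7 + (2 - 1/5))*3 + 4/7 = (1/7 + 9/5)*3 + 4/7 = (68/35)*3 + 4/7 = 204/35 + 4/7 = 32/5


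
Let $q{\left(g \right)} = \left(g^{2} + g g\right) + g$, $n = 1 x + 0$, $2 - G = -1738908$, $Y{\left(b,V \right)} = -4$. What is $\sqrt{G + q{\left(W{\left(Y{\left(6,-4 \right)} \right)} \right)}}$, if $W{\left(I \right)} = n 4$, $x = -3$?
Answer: $\sqrt{1739186} \approx 1318.8$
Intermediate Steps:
$G = 1738910$ ($G = 2 - -1738908 = 2 + 1738908 = 1738910$)
$n = -3$ ($n = 1 \left(-3\right) + 0 = -3 + 0 = -3$)
$W{\left(I \right)} = -12$ ($W{\left(I \right)} = \left(-3\right) 4 = -12$)
$q{\left(g \right)} = g + 2 g^{2}$ ($q{\left(g \right)} = \left(g^{2} + g^{2}\right) + g = 2 g^{2} + g = g + 2 g^{2}$)
$\sqrt{G + q{\left(W{\left(Y{\left(6,-4 \right)} \right)} \right)}} = \sqrt{1738910 - 12 \left(1 + 2 \left(-12\right)\right)} = \sqrt{1738910 - 12 \left(1 - 24\right)} = \sqrt{1738910 - -276} = \sqrt{1738910 + 276} = \sqrt{1739186}$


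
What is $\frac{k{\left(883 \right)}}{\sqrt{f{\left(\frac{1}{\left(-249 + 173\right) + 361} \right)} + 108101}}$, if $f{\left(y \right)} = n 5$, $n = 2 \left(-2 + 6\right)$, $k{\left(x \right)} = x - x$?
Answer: $0$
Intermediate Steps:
$k{\left(x \right)} = 0$
$n = 8$ ($n = 2 \cdot 4 = 8$)
$f{\left(y \right)} = 40$ ($f{\left(y \right)} = 8 \cdot 5 = 40$)
$\frac{k{\left(883 \right)}}{\sqrt{f{\left(\frac{1}{\left(-249 + 173\right) + 361} \right)} + 108101}} = \frac{0}{\sqrt{40 + 108101}} = \frac{0}{\sqrt{108141}} = 0 \frac{\sqrt{108141}}{108141} = 0$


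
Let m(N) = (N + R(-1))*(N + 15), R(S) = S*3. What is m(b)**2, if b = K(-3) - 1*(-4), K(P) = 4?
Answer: 13225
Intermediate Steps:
R(S) = 3*S
b = 8 (b = 4 - 1*(-4) = 4 + 4 = 8)
m(N) = (-3 + N)*(15 + N) (m(N) = (N + 3*(-1))*(N + 15) = (N - 3)*(15 + N) = (-3 + N)*(15 + N))
m(b)**2 = (-45 + 8**2 + 12*8)**2 = (-45 + 64 + 96)**2 = 115**2 = 13225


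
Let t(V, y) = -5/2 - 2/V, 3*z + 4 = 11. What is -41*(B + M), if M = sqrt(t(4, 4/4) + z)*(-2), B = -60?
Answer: 2460 + 82*I*sqrt(6)/3 ≈ 2460.0 + 66.953*I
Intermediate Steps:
z = 7/3 (z = -4/3 + (1/3)*11 = -4/3 + 11/3 = 7/3 ≈ 2.3333)
t(V, y) = -5/2 - 2/V (t(V, y) = -5*1/2 - 2/V = -5/2 - 2/V)
M = -2*I*sqrt(6)/3 (M = sqrt((-5/2 - 2/4) + 7/3)*(-2) = sqrt((-5/2 - 2*1/4) + 7/3)*(-2) = sqrt((-5/2 - 1/2) + 7/3)*(-2) = sqrt(-3 + 7/3)*(-2) = sqrt(-2/3)*(-2) = (I*sqrt(6)/3)*(-2) = -2*I*sqrt(6)/3 ≈ -1.633*I)
-41*(B + M) = -41*(-60 - 2*I*sqrt(6)/3) = 2460 + 82*I*sqrt(6)/3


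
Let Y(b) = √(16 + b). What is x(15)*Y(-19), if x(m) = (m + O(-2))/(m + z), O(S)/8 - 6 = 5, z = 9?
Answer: 103*I*√3/24 ≈ 7.4334*I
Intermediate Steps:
O(S) = 88 (O(S) = 48 + 8*5 = 48 + 40 = 88)
x(m) = (88 + m)/(9 + m) (x(m) = (m + 88)/(m + 9) = (88 + m)/(9 + m))
x(15)*Y(-19) = ((88 + 15)/(9 + 15))*√(16 - 19) = (103/24)*√(-3) = ((1/24)*103)*(I*√3) = 103*(I*√3)/24 = 103*I*√3/24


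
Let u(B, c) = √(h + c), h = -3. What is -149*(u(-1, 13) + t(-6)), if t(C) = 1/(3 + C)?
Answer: 149/3 - 149*√10 ≈ -421.51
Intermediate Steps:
u(B, c) = √(-3 + c)
-149*(u(-1, 13) + t(-6)) = -149*(√(-3 + 13) + 1/(3 - 6)) = -149*(√10 + 1/(-3)) = -149*(√10 - ⅓) = -149*(-⅓ + √10) = 149/3 - 149*√10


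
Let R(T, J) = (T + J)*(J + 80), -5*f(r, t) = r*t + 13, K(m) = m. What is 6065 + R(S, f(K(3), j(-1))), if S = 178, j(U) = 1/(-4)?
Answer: 7871561/400 ≈ 19679.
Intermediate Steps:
j(U) = -1/4
f(r, t) = -13/5 - r*t/5 (f(r, t) = -(r*t + 13)/5 = -(13 + r*t)/5 = -13/5 - r*t/5)
R(T, J) = (80 + J)*(J + T) (R(T, J) = (J + T)*(80 + J) = (80 + J)*(J + T))
6065 + R(S, f(K(3), j(-1))) = 6065 + ((-13/5 - 1/5*3*(-1/4))**2 + 80*(-13/5 - 1/5*3*(-1/4)) + 80*178 + (-13/5 - 1/5*3*(-1/4))*178) = 6065 + ((-13/5 + 3/20)**2 + 80*(-13/5 + 3/20) + 14240 + (-13/5 + 3/20)*178) = 6065 + ((-49/20)**2 + 80*(-49/20) + 14240 - 49/20*178) = 6065 + (2401/400 - 196 + 14240 - 4361/10) = 6065 + 5445561/400 = 7871561/400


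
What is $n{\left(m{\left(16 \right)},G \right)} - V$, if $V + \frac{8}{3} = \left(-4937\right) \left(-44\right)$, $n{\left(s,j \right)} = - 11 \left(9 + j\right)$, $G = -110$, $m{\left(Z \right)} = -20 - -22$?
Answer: $- \frac{648343}{3} \approx -2.1611 \cdot 10^{5}$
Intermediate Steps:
$m{\left(Z \right)} = 2$ ($m{\left(Z \right)} = -20 + 22 = 2$)
$n{\left(s,j \right)} = -99 - 11 j$
$V = \frac{651676}{3}$ ($V = - \frac{8}{3} - -217228 = - \frac{8}{3} + 217228 = \frac{651676}{3} \approx 2.1723 \cdot 10^{5}$)
$n{\left(m{\left(16 \right)},G \right)} - V = \left(-99 - -1210\right) - \frac{651676}{3} = \left(-99 + 1210\right) - \frac{651676}{3} = 1111 - \frac{651676}{3} = - \frac{648343}{3}$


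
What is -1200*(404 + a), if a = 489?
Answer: -1071600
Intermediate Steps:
-1200*(404 + a) = -1200*(404 + 489) = -1200*893 = -1071600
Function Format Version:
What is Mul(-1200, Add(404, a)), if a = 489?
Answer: -1071600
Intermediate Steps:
Mul(-1200, Add(404, a)) = Mul(-1200, Add(404, 489)) = Mul(-1200, 893) = -1071600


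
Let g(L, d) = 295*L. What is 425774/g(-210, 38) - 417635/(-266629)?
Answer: -43825603798/8258833275 ≈ -5.3065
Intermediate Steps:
425774/g(-210, 38) - 417635/(-266629) = 425774/((295*(-210))) - 417635/(-266629) = 425774/(-61950) - 417635*(-1/266629) = 425774*(-1/61950) + 417635/266629 = -212887/30975 + 417635/266629 = -43825603798/8258833275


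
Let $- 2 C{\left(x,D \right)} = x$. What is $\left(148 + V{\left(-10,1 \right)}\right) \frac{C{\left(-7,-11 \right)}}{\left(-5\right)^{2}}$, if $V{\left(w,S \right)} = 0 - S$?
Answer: $\frac{1029}{50} \approx 20.58$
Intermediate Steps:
$C{\left(x,D \right)} = - \frac{x}{2}$
$V{\left(w,S \right)} = - S$
$\left(148 + V{\left(-10,1 \right)}\right) \frac{C{\left(-7,-11 \right)}}{\left(-5\right)^{2}} = \left(148 - 1\right) \frac{\left(- \frac{1}{2}\right) \left(-7\right)}{\left(-5\right)^{2}} = \left(148 - 1\right) \frac{7}{2 \cdot 25} = 147 \cdot \frac{7}{2} \cdot \frac{1}{25} = 147 \cdot \frac{7}{50} = \frac{1029}{50}$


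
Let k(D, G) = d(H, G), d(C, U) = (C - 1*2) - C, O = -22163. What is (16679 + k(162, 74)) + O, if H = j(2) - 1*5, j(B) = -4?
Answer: -5486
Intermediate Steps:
H = -9 (H = -4 - 1*5 = -4 - 5 = -9)
d(C, U) = -2 (d(C, U) = (C - 2) - C = (-2 + C) - C = -2)
k(D, G) = -2
(16679 + k(162, 74)) + O = (16679 - 2) - 22163 = 16677 - 22163 = -5486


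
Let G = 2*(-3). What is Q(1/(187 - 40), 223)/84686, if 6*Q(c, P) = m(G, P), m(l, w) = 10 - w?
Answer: -71/169372 ≈ -0.00041920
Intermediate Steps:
G = -6
Q(c, P) = 5/3 - P/6 (Q(c, P) = (10 - P)/6 = 5/3 - P/6)
Q(1/(187 - 40), 223)/84686 = (5/3 - 1/6*223)/84686 = (5/3 - 223/6)*(1/84686) = -71/2*1/84686 = -71/169372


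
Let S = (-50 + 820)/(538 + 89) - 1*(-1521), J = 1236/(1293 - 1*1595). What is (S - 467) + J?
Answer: 9047122/8607 ≈ 1051.1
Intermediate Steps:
J = -618/151 (J = 1236/(1293 - 1595) = 1236/(-302) = 1236*(-1/302) = -618/151 ≈ -4.0927)
S = 86767/57 (S = 770/627 + 1521 = 770*(1/627) + 1521 = 70/57 + 1521 = 86767/57 ≈ 1522.2)
(S - 467) + J = (86767/57 - 467) - 618/151 = 60148/57 - 618/151 = 9047122/8607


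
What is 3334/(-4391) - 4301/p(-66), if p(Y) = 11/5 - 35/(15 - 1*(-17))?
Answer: -3022300678/777207 ≈ -3888.7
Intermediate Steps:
p(Y) = 177/160 (p(Y) = 11*(⅕) - 35/(15 + 17) = 11/5 - 35/32 = 177/160)
3334/(-4391) - 4301/p(-66) = 3334/(-4391) - 4301/177/160 = 3334*(-1/4391) - 4301*160/177 = -3334/4391 - 688160/177 = -3022300678/777207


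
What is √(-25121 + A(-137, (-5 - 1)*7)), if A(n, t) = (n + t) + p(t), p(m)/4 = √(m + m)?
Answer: 2*√(-6325 + 2*I*√21) ≈ 0.11524 + 159.06*I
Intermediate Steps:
p(m) = 4*√2*√m (p(m) = 4*√(m + m) = 4*√(2*m) = 4*(√2*√m) = 4*√2*√m)
A(n, t) = n + t + 4*√2*√t (A(n, t) = (n + t) + 4*√2*√t = n + t + 4*√2*√t)
√(-25121 + A(-137, (-5 - 1)*7)) = √(-25121 + (-137 + (-5 - 1)*7 + 4*√2*√((-5 - 1)*7))) = √(-25121 + (-137 - 6*7 + 4*√2*√(-6*7))) = √(-25121 + (-137 - 42 + 4*√2*√(-42))) = √(-25121 + (-137 - 42 + 4*√2*(I*√42))) = √(-25121 + (-137 - 42 + 8*I*√21)) = √(-25121 + (-179 + 8*I*√21)) = √(-25300 + 8*I*√21)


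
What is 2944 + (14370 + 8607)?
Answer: 25921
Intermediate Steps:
2944 + (14370 + 8607) = 2944 + 22977 = 25921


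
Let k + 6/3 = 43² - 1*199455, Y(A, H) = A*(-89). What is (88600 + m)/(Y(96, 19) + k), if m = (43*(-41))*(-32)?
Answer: -18127/25769 ≈ -0.70344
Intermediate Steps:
Y(A, H) = -89*A
m = 56416 (m = -1763*(-32) = 56416)
k = -197608 (k = -2 + (43² - 1*199455) = -2 + (1849 - 199455) = -2 - 197606 = -197608)
(88600 + m)/(Y(96, 19) + k) = (88600 + 56416)/(-89*96 - 197608) = 145016/(-8544 - 197608) = 145016/(-206152) = 145016*(-1/206152) = -18127/25769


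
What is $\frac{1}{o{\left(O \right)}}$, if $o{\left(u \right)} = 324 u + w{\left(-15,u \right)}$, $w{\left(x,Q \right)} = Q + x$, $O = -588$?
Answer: $- \frac{1}{191115} \approx -5.2325 \cdot 10^{-6}$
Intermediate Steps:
$o{\left(u \right)} = -15 + 325 u$ ($o{\left(u \right)} = 324 u + \left(u - 15\right) = 324 u + \left(-15 + u\right) = -15 + 325 u$)
$\frac{1}{o{\left(O \right)}} = \frac{1}{-15 + 325 \left(-588\right)} = \frac{1}{-15 - 191100} = \frac{1}{-191115} = - \frac{1}{191115}$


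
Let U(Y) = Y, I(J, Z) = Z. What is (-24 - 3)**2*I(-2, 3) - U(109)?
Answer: 2078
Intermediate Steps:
(-24 - 3)**2*I(-2, 3) - U(109) = (-24 - 3)**2*3 - 1*109 = (-27)**2*3 - 109 = 729*3 - 109 = 2187 - 109 = 2078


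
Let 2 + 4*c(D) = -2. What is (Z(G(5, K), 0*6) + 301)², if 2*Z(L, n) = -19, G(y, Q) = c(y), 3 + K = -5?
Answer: 339889/4 ≈ 84972.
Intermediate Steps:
K = -8 (K = -3 - 5 = -8)
c(D) = -1 (c(D) = -½ + (¼)*(-2) = -½ - ½ = -1)
G(y, Q) = -1
Z(L, n) = -19/2 (Z(L, n) = (½)*(-19) = -19/2)
(Z(G(5, K), 0*6) + 301)² = (-19/2 + 301)² = (583/2)² = 339889/4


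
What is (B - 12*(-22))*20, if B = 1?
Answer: 5300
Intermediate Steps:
(B - 12*(-22))*20 = (1 - 12*(-22))*20 = (1 + 264)*20 = 265*20 = 5300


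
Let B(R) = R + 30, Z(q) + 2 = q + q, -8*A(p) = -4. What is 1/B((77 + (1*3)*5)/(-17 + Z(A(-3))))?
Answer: 9/224 ≈ 0.040179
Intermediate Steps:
A(p) = ½ (A(p) = -⅛*(-4) = ½)
Z(q) = -2 + 2*q (Z(q) = -2 + (q + q) = -2 + 2*q)
B(R) = 30 + R
1/B((77 + (1*3)*5)/(-17 + Z(A(-3)))) = 1/(30 + (77 + (1*3)*5)/(-17 + (-2 + 2*(½)))) = 1/(30 + (77 + 3*5)/(-17 + (-2 + 1))) = 1/(30 + (77 + 15)/(-17 - 1)) = 1/(30 + 92/(-18)) = 1/(30 + 92*(-1/18)) = 1/(30 - 46/9) = 1/(224/9) = 9/224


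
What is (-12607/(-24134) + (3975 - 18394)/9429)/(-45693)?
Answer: 229116743/10397875593798 ≈ 2.2035e-5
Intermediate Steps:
(-12607/(-24134) + (3975 - 18394)/9429)/(-45693) = (-12607*(-1/24134) - 14419*1/9429)*(-1/45693) = (12607/24134 - 14419/9429)*(-1/45693) = -229116743/227559486*(-1/45693) = 229116743/10397875593798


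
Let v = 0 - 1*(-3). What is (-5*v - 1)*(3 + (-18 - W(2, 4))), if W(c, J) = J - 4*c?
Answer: 176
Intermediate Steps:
v = 3 (v = 0 + 3 = 3)
(-5*v - 1)*(3 + (-18 - W(2, 4))) = (-5*3 - 1)*(3 + (-18 - (4 - 4*2))) = (-15 - 1)*(3 + (-18 - (4 - 8))) = -16*(3 + (-18 - 1*(-4))) = -16*(3 + (-18 + 4)) = -16*(3 - 14) = -16*(-11) = 176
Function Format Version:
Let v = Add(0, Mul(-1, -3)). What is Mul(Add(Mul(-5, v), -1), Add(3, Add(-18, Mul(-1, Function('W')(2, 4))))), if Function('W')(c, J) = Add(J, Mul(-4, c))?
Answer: 176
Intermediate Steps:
v = 3 (v = Add(0, 3) = 3)
Mul(Add(Mul(-5, v), -1), Add(3, Add(-18, Mul(-1, Function('W')(2, 4))))) = Mul(Add(Mul(-5, 3), -1), Add(3, Add(-18, Mul(-1, Add(4, Mul(-4, 2)))))) = Mul(Add(-15, -1), Add(3, Add(-18, Mul(-1, Add(4, -8))))) = Mul(-16, Add(3, Add(-18, Mul(-1, -4)))) = Mul(-16, Add(3, Add(-18, 4))) = Mul(-16, Add(3, -14)) = Mul(-16, -11) = 176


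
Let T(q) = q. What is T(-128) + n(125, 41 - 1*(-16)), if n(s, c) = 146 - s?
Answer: -107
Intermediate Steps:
T(-128) + n(125, 41 - 1*(-16)) = -128 + (146 - 1*125) = -128 + (146 - 125) = -128 + 21 = -107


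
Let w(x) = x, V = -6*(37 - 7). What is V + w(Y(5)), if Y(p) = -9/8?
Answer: -1449/8 ≈ -181.13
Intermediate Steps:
Y(p) = -9/8 (Y(p) = -9*⅛ = -9/8)
V = -180 (V = -6*30 = -180)
V + w(Y(5)) = -180 - 9/8 = -1449/8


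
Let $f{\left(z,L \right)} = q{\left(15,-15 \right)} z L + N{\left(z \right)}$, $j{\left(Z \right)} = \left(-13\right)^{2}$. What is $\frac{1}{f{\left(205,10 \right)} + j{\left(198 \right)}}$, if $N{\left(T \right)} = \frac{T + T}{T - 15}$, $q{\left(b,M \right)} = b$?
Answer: $\frac{19}{587502} \approx 3.234 \cdot 10^{-5}$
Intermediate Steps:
$j{\left(Z \right)} = 169$
$N{\left(T \right)} = \frac{2 T}{-15 + T}$
$f{\left(z,L \right)} = \frac{2 z}{-15 + z} + 15 L z$ ($f{\left(z,L \right)} = 15 z L + \frac{2 z}{-15 + z} = 15 L z + \frac{2 z}{-15 + z} = \frac{2 z}{-15 + z} + 15 L z$)
$\frac{1}{f{\left(205,10 \right)} + j{\left(198 \right)}} = \frac{1}{\frac{205 \left(2 + 15 \cdot 10 \left(-15 + 205\right)\right)}{-15 + 205} + 169} = \frac{1}{\frac{205 \left(2 + 15 \cdot 10 \cdot 190\right)}{190} + 169} = \frac{1}{205 \cdot \frac{1}{190} \left(2 + 28500\right) + 169} = \frac{1}{205 \cdot \frac{1}{190} \cdot 28502 + 169} = \frac{1}{\frac{584291}{19} + 169} = \frac{1}{\frac{587502}{19}} = \frac{19}{587502}$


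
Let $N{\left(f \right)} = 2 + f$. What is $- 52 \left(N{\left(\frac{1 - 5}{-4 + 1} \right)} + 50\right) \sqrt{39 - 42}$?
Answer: $- \frac{8320 i \sqrt{3}}{3} \approx - 4803.6 i$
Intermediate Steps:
$- 52 \left(N{\left(\frac{1 - 5}{-4 + 1} \right)} + 50\right) \sqrt{39 - 42} = - 52 \left(\left(2 + \frac{1 - 5}{-4 + 1}\right) + 50\right) \sqrt{39 - 42} = - 52 \left(\left(2 - \frac{4}{-3}\right) + 50\right) \sqrt{-3} = - 52 \left(\left(2 - - \frac{4}{3}\right) + 50\right) i \sqrt{3} = - 52 \left(\left(2 + \frac{4}{3}\right) + 50\right) i \sqrt{3} = - 52 \left(\frac{10}{3} + 50\right) i \sqrt{3} = \left(-52\right) \frac{160}{3} i \sqrt{3} = - \frac{8320 i \sqrt{3}}{3}$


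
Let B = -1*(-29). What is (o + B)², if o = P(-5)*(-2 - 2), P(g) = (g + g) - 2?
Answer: 5929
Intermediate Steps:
P(g) = -2 + 2*g (P(g) = 2*g - 2 = -2 + 2*g)
o = 48 (o = (-2 + 2*(-5))*(-2 - 2) = (-2 - 10)*(-4) = -12*(-4) = 48)
B = 29
(o + B)² = (48 + 29)² = 77² = 5929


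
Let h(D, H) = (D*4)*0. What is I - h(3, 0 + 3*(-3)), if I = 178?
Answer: 178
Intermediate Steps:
h(D, H) = 0 (h(D, H) = (4*D)*0 = 0)
I - h(3, 0 + 3*(-3)) = 178 - 1*0 = 178 + 0 = 178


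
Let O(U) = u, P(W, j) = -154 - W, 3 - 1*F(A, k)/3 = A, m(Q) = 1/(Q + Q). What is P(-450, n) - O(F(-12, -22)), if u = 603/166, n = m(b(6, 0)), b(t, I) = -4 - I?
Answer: 48533/166 ≈ 292.37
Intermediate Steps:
m(Q) = 1/(2*Q)
F(A, k) = 9 - 3*A
n = -⅛ (n = 1/(2*(-4 - 1*0)) = 1/(2*(-4 + 0)) = (½)/(-4) = (½)*(-¼) = -⅛ ≈ -0.12500)
u = 603/166 (u = 603*(1/166) = 603/166 ≈ 3.6325)
O(U) = 603/166
P(-450, n) - O(F(-12, -22)) = (-154 - 1*(-450)) - 1*603/166 = (-154 + 450) - 603/166 = 296 - 603/166 = 48533/166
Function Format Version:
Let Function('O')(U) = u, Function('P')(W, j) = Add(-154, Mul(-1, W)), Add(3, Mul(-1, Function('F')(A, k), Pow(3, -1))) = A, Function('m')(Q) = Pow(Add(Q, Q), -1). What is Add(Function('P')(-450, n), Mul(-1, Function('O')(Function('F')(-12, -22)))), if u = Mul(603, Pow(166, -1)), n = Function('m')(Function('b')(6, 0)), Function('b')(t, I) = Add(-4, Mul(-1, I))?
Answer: Rational(48533, 166) ≈ 292.37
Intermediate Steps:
Function('m')(Q) = Mul(Rational(1, 2), Pow(Q, -1)) (Function('m')(Q) = Pow(Mul(2, Q), -1) = Mul(Rational(1, 2), Pow(Q, -1)))
Function('F')(A, k) = Add(9, Mul(-3, A))
n = Rational(-1, 8) (n = Mul(Rational(1, 2), Pow(Add(-4, Mul(-1, 0)), -1)) = Mul(Rational(1, 2), Pow(Add(-4, 0), -1)) = Mul(Rational(1, 2), Pow(-4, -1)) = Mul(Rational(1, 2), Rational(-1, 4)) = Rational(-1, 8) ≈ -0.12500)
u = Rational(603, 166) (u = Mul(603, Rational(1, 166)) = Rational(603, 166) ≈ 3.6325)
Function('O')(U) = Rational(603, 166)
Add(Function('P')(-450, n), Mul(-1, Function('O')(Function('F')(-12, -22)))) = Add(Add(-154, Mul(-1, -450)), Mul(-1, Rational(603, 166))) = Add(Add(-154, 450), Rational(-603, 166)) = Add(296, Rational(-603, 166)) = Rational(48533, 166)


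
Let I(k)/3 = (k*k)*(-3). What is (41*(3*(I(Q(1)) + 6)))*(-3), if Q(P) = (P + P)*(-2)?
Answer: 50922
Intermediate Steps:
Q(P) = -4*P (Q(P) = (2*P)*(-2) = -4*P)
I(k) = -9*k**2 (I(k) = 3*((k*k)*(-3)) = 3*(k**2*(-3)) = 3*(-3*k**2) = -9*k**2)
(41*(3*(I(Q(1)) + 6)))*(-3) = (41*(3*(-9*(-4*1)**2 + 6)))*(-3) = (41*(3*(-9*(-4)**2 + 6)))*(-3) = (41*(3*(-9*16 + 6)))*(-3) = (41*(3*(-144 + 6)))*(-3) = (41*(3*(-138)))*(-3) = (41*(-414))*(-3) = -16974*(-3) = 50922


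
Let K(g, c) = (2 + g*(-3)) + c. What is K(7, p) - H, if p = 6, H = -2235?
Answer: 2222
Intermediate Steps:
K(g, c) = 2 + c - 3*g (K(g, c) = (2 - 3*g) + c = 2 + c - 3*g)
K(7, p) - H = (2 + 6 - 3*7) - 1*(-2235) = (2 + 6 - 21) + 2235 = -13 + 2235 = 2222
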